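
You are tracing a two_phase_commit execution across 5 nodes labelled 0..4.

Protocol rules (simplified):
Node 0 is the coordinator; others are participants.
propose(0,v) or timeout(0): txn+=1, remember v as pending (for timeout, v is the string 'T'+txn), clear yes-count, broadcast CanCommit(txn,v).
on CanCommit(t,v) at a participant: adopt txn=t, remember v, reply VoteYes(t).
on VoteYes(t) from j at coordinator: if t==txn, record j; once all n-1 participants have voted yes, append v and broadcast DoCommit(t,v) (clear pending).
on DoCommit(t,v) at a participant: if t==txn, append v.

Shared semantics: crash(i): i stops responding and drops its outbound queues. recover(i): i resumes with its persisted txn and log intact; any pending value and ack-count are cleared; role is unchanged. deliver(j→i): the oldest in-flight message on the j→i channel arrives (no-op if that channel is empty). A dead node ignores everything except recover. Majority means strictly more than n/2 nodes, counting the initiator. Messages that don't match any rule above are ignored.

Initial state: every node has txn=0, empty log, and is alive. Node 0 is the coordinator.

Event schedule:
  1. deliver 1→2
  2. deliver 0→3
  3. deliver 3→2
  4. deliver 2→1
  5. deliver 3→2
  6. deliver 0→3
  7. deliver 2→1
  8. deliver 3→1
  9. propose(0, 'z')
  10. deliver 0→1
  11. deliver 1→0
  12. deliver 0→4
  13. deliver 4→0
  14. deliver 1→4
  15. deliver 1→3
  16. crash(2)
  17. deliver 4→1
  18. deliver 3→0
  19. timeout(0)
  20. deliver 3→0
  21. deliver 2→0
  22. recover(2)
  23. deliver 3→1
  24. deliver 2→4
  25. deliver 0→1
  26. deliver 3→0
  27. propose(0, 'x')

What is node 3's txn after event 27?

0

1. deliver 1→2:  nop
2. deliver 0→3:  nop
3. deliver 3→2:  nop
4. deliver 2→1:  nop
5. deliver 3→2:  nop
6. deliver 0→3:  nop
7. deliver 2→1:  nop
8. deliver 3→1:  nop
9. propose(0,'z'):  <0:coor t1 ->
10. deliver 0→1:  <1:part t1 ->
11. deliver 1→0:  nop
12. deliver 0→4:  <4:part t1 ->
13. deliver 4→0:  nop
14. deliver 1→4:  nop
15. deliver 1→3:  nop
16. crash(2):  <2:✗part t0 ->
17. deliver 4→1:  nop
18. deliver 3→0:  nop
19. timeout(0):  <0:coor t2 ->
20. deliver 3→0:  nop
21. deliver 2→0:  nop
22. recover(2):  <2:part t0 ->
23. deliver 3→1:  nop
24. deliver 2→4:  nop
25. deliver 0→1:  <1:part t2 ->
26. deliver 3→0:  nop
27. propose(0,'x'):  <0:coor t3 ->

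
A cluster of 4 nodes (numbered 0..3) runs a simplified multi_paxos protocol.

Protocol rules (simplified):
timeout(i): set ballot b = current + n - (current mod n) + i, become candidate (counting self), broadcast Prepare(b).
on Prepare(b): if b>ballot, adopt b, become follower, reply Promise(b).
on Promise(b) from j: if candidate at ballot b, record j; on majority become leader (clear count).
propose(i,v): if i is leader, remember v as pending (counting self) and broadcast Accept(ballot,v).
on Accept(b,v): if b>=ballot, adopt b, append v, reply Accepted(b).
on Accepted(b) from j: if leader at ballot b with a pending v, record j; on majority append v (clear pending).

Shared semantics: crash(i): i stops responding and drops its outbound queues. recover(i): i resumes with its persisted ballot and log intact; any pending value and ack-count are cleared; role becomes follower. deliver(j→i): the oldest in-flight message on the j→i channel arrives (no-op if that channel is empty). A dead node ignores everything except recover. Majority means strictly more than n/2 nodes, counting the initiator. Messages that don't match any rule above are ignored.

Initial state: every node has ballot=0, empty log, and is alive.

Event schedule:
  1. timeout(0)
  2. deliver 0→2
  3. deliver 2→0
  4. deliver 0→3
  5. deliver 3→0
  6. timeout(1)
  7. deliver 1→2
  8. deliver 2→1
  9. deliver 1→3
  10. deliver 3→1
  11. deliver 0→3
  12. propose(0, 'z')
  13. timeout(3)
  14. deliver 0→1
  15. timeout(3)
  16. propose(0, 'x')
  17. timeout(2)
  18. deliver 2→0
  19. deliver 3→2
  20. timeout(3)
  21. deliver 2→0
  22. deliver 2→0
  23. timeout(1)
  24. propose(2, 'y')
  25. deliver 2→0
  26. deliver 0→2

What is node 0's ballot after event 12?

4

1. timeout(0):  <0:cand b4 ->
2. deliver 0→2:  <2:foll b4 ->
3. deliver 2→0:  nop
4. deliver 0→3:  <3:foll b4 ->
5. deliver 3→0:  <0:lead b4 ->
6. timeout(1):  <1:cand b5 ->
7. deliver 1→2:  <2:foll b5 ->
8. deliver 2→1:  nop
9. deliver 1→3:  <3:foll b5 ->
10. deliver 3→1:  <1:lead b5 ->
11. deliver 0→3:  nop
12. propose(0,'z'):  nop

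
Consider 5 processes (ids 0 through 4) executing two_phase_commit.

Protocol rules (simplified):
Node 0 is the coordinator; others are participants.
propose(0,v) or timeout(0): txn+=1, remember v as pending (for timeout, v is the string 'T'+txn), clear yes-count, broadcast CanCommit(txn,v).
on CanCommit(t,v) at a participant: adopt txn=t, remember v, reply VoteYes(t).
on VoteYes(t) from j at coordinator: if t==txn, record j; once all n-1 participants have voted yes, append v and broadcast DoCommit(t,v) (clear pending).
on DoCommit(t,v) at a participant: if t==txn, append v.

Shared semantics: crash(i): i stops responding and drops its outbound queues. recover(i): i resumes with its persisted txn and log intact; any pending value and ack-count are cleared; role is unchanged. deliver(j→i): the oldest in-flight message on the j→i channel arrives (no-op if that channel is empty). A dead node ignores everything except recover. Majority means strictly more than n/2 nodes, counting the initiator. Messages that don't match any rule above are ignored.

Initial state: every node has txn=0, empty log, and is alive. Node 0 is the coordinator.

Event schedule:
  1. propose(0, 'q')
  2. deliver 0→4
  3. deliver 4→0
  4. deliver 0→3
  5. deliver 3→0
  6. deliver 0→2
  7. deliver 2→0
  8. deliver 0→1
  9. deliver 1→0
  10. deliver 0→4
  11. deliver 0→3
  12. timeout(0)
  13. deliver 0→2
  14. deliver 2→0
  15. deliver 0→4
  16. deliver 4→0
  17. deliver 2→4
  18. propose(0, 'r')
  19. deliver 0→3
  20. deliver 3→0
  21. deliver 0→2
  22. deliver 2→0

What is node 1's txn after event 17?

[1] propose(0,'q') → N0(coor t1 [-])
[2] deliver 0→4 → N4(part t1 [-])
[3] deliver 4→0 → ∅
[4] deliver 0→3 → N3(part t1 [-])
[5] deliver 3→0 → ∅
[6] deliver 0→2 → N2(part t1 [-])
[7] deliver 2→0 → ∅
[8] deliver 0→1 → N1(part t1 [-])
[9] deliver 1→0 → N0(coor t1 [q])
[10] deliver 0→4 → N4(part t1 [q])
[11] deliver 0→3 → N3(part t1 [q])
[12] timeout(0) → N0(coor t2 [q])
[13] deliver 0→2 → N2(part t1 [q])
[14] deliver 2→0 → ∅
[15] deliver 0→4 → N4(part t2 [q])
[16] deliver 4→0 → ∅
[17] deliver 2→4 → ∅

1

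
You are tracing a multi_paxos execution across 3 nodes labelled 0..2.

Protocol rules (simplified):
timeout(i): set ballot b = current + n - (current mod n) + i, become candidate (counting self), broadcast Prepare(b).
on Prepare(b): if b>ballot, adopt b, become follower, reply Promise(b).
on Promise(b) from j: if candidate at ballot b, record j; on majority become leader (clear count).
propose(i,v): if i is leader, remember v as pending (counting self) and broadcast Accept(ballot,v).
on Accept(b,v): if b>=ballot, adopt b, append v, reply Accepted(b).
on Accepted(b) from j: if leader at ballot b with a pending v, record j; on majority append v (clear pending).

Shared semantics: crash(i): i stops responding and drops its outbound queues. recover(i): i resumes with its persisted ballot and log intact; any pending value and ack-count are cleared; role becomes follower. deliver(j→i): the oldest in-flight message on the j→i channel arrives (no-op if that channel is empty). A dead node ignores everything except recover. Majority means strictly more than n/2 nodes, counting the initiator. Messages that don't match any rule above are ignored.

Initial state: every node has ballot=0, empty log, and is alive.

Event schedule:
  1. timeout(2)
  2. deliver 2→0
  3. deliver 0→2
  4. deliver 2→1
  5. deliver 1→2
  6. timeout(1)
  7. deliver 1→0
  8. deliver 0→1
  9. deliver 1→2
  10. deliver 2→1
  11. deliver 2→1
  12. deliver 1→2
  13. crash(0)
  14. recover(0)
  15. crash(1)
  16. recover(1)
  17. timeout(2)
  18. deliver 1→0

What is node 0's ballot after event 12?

7

after 1 — timeout(2): n2:cand/b5/[-]
after 2 — deliver 2→0: n0:foll/b5/[-]
after 3 — deliver 0→2: n2:lead/b5/[-]
after 4 — deliver 2→1: n1:foll/b5/[-]
after 5 — deliver 1→2: ·
after 6 — timeout(1): n1:cand/b7/[-]
after 7 — deliver 1→0: n0:foll/b7/[-]
after 8 — deliver 0→1: n1:lead/b7/[-]
after 9 — deliver 1→2: n2:foll/b7/[-]
after 10 — deliver 2→1: ·
after 11 — deliver 2→1: ·
after 12 — deliver 1→2: ·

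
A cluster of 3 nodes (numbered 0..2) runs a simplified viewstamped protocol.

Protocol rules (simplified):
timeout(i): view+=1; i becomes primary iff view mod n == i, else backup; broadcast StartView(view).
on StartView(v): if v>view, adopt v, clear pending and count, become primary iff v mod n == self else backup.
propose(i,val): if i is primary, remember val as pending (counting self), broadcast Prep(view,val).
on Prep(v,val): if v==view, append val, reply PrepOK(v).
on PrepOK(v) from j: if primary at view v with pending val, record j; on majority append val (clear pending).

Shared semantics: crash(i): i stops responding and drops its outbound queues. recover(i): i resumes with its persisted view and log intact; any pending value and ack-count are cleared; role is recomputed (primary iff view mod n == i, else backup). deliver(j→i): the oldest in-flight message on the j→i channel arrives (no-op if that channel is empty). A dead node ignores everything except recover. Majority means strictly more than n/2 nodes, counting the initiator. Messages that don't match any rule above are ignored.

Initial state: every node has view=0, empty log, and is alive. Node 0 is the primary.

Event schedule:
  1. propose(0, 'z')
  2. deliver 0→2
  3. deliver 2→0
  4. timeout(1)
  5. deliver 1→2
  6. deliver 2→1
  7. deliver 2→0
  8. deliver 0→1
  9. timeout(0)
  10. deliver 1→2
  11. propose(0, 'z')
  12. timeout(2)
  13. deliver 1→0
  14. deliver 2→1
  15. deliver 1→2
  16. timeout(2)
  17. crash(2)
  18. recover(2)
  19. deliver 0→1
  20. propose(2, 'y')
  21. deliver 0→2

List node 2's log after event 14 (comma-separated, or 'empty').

1. propose(0,'z'):  nop
2. deliver 0→2:  <2:back v0 z>
3. deliver 2→0:  <0:prim v0 z>
4. timeout(1):  <1:prim v1 ->
5. deliver 1→2:  <2:back v1 z>
6. deliver 2→1:  nop
7. deliver 2→0:  nop
8. deliver 0→1:  nop
9. timeout(0):  <0:back v1 z>
10. deliver 1→2:  nop
11. propose(0,'z'):  nop
12. timeout(2):  <2:prim v2 z>
13. deliver 1→0:  nop
14. deliver 2→1:  <1:back v2 ->

z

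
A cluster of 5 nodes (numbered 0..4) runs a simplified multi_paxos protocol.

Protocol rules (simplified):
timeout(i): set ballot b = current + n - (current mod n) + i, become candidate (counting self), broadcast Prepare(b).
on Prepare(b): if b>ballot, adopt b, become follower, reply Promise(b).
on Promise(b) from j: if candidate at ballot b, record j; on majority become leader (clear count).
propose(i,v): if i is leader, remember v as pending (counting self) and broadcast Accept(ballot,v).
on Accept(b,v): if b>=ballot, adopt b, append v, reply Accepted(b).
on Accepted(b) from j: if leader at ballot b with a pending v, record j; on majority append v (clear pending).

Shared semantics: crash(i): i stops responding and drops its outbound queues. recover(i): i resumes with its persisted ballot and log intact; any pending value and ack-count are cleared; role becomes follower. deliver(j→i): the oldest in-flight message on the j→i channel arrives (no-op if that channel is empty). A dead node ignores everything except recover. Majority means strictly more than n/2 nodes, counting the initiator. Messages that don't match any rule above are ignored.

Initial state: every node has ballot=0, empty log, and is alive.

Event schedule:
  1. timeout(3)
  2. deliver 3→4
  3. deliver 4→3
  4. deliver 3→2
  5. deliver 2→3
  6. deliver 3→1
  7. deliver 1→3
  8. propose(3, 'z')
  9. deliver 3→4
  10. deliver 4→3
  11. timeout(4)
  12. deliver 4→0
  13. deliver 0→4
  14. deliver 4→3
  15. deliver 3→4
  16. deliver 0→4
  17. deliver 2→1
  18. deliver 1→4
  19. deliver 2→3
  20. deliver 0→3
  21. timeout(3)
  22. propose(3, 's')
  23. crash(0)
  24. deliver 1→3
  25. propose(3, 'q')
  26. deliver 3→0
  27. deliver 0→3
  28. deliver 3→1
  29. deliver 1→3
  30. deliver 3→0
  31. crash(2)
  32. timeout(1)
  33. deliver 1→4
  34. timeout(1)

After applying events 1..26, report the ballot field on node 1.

8

[1] timeout(3) → N3(cand b8 [-])
[2] deliver 3→4 → N4(foll b8 [-])
[3] deliver 4→3 → ∅
[4] deliver 3→2 → N2(foll b8 [-])
[5] deliver 2→3 → N3(lead b8 [-])
[6] deliver 3→1 → N1(foll b8 [-])
[7] deliver 1→3 → ∅
[8] propose(3,'z') → ∅
[9] deliver 3→4 → N4(foll b8 [z])
[10] deliver 4→3 → ∅
[11] timeout(4) → N4(cand b14 [z])
[12] deliver 4→0 → N0(foll b14 [-])
[13] deliver 0→4 → ∅
[14] deliver 4→3 → N3(foll b14 [-])
[15] deliver 3→4 → N4(lead b14 [z])
[16] deliver 0→4 → ∅
[17] deliver 2→1 → ∅
[18] deliver 1→4 → ∅
[19] deliver 2→3 → ∅
[20] deliver 0→3 → ∅
[21] timeout(3) → N3(cand b18 [-])
[22] propose(3,'s') → ∅
[23] crash(0) → N0(✗foll b14 [-])
[24] deliver 1→3 → ∅
[25] propose(3,'q') → ∅
[26] deliver 3→0 → ∅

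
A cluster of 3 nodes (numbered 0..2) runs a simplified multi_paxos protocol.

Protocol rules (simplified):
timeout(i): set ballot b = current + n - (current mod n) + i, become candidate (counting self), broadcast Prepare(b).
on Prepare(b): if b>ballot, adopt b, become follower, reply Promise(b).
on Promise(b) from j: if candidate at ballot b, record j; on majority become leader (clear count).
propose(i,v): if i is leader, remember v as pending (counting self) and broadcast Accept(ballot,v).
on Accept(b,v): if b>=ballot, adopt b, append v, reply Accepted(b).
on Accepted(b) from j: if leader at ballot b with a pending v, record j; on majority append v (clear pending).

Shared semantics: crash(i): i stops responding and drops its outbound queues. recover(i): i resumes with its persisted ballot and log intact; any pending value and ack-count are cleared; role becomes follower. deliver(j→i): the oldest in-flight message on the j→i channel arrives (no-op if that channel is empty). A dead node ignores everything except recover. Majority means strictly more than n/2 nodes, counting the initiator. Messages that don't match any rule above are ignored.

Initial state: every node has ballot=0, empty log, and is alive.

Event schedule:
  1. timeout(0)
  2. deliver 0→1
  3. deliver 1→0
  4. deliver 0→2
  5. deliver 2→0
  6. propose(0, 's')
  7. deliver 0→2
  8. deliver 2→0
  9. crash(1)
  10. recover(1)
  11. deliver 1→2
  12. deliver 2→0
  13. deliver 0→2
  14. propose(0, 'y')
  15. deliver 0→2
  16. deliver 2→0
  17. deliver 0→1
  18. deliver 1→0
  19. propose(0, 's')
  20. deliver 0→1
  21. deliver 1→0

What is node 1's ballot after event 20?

after 1 — timeout(0): n0:cand/b3/[-]
after 2 — deliver 0→1: n1:foll/b3/[-]
after 3 — deliver 1→0: n0:lead/b3/[-]
after 4 — deliver 0→2: n2:foll/b3/[-]
after 5 — deliver 2→0: ·
after 6 — propose(0,'s'): ·
after 7 — deliver 0→2: n2:foll/b3/[s]
after 8 — deliver 2→0: n0:lead/b3/[s]
after 9 — crash(1): n1:✗foll/b3/[-]
after 10 — recover(1): n1:foll/b3/[-]
after 11 — deliver 1→2: ·
after 12 — deliver 2→0: ·
after 13 — deliver 0→2: ·
after 14 — propose(0,'y'): ·
after 15 — deliver 0→2: n2:foll/b3/[s,y]
after 16 — deliver 2→0: n0:lead/b3/[s,y]
after 17 — deliver 0→1: n1:foll/b3/[s]
after 18 — deliver 1→0: ·
after 19 — propose(0,'s'): ·
after 20 — deliver 0→1: n1:foll/b3/[s,y]

3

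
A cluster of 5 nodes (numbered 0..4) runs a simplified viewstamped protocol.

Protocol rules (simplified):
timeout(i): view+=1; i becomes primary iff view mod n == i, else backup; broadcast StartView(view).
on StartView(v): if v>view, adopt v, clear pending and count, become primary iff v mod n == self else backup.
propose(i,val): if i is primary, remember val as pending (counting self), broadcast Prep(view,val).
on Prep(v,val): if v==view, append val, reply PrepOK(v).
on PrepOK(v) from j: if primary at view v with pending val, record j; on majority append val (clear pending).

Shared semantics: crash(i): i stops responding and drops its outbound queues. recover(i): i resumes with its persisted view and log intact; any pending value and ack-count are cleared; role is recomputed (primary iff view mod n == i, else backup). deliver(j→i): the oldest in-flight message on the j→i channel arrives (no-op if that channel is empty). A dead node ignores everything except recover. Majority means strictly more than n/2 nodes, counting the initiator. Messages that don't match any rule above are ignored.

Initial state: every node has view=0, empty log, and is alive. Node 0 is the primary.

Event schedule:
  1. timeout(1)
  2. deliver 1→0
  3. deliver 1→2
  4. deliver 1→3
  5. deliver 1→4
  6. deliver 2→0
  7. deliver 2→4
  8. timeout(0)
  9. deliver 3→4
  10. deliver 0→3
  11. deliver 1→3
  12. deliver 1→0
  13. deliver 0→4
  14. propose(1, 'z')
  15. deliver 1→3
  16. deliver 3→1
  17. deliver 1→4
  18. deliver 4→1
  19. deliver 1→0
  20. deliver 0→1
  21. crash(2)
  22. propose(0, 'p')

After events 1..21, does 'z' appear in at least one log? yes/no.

no

e1 timeout(1): 1[prim,v=1,-]
e2 deliver 1→0: 0[back,v=1,-]
e3 deliver 1→2: 2[back,v=1,-]
e4 deliver 1→3: 3[back,v=1,-]
e5 deliver 1→4: 4[back,v=1,-]
e6 deliver 2→0: ·
e7 deliver 2→4: ·
e8 timeout(0): 0[back,v=2,-]
e9 deliver 3→4: ·
e10 deliver 0→3: 3[back,v=2,-]
e11 deliver 1→3: ·
e12 deliver 1→0: ·
e13 deliver 0→4: 4[back,v=2,-]
e14 propose(1,'z'): ·
e15 deliver 1→3: ·
e16 deliver 3→1: ·
e17 deliver 1→4: ·
e18 deliver 4→1: ·
e19 deliver 1→0: ·
e20 deliver 0→1: 1[back,v=2,-]
e21 crash(2): 2[✗back,v=1,-]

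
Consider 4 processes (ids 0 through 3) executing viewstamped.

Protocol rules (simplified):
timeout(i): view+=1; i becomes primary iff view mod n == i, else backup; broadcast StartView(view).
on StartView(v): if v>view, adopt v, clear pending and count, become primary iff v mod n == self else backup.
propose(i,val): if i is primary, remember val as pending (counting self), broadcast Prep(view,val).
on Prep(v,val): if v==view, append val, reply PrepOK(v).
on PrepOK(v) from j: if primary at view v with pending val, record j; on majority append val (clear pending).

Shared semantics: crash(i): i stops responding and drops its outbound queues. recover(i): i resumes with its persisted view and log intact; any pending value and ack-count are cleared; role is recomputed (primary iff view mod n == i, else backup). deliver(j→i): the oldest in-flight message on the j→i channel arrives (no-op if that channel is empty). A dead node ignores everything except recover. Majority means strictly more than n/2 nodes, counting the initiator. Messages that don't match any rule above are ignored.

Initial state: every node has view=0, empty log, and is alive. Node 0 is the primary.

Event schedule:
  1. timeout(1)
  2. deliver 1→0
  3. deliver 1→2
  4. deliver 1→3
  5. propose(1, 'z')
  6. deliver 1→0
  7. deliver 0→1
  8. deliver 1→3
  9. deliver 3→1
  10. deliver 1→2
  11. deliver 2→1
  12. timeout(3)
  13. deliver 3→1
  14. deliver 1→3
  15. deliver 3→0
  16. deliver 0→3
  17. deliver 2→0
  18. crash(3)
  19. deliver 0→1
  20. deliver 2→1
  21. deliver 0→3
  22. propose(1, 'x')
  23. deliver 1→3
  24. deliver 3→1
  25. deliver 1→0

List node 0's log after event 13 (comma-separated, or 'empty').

[1] timeout(1) → N1(prim v1 [-])
[2] deliver 1→0 → N0(back v1 [-])
[3] deliver 1→2 → N2(back v1 [-])
[4] deliver 1→3 → N3(back v1 [-])
[5] propose(1,'z') → ∅
[6] deliver 1→0 → N0(back v1 [z])
[7] deliver 0→1 → ∅
[8] deliver 1→3 → N3(back v1 [z])
[9] deliver 3→1 → N1(prim v1 [z])
[10] deliver 1→2 → N2(back v1 [z])
[11] deliver 2→1 → ∅
[12] timeout(3) → N3(back v2 [z])
[13] deliver 3→1 → N1(back v2 [z])

z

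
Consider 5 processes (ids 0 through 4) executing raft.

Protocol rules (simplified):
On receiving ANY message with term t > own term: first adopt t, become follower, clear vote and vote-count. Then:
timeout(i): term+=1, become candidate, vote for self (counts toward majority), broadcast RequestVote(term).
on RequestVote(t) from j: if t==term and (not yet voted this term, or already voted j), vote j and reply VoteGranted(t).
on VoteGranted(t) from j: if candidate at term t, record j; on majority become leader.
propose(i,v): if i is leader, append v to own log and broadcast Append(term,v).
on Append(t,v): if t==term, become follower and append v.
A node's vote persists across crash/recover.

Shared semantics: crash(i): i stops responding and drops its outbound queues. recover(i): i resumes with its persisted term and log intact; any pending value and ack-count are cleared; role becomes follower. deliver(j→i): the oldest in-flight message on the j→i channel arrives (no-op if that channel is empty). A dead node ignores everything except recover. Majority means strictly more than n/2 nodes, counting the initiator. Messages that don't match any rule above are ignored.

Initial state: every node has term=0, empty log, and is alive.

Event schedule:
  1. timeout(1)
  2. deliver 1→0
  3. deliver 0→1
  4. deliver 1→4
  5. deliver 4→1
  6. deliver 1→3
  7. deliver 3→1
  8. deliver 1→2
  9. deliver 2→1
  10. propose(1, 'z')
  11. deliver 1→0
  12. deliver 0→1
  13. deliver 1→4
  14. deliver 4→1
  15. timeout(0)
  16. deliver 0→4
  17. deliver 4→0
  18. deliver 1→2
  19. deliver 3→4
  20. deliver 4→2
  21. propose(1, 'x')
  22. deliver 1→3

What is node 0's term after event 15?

step 1 timeout(1): 1={cand,t=1,log=-}
step 2 deliver 1→0: 0={foll,t=1,log=-}
step 3 deliver 0→1: —
step 4 deliver 1→4: 4={foll,t=1,log=-}
step 5 deliver 4→1: 1={lead,t=1,log=-}
step 6 deliver 1→3: 3={foll,t=1,log=-}
step 7 deliver 3→1: —
step 8 deliver 1→2: 2={foll,t=1,log=-}
step 9 deliver 2→1: —
step 10 propose(1,'z'): 1={lead,t=1,log=z}
step 11 deliver 1→0: 0={foll,t=1,log=z}
step 12 deliver 0→1: —
step 13 deliver 1→4: 4={foll,t=1,log=z}
step 14 deliver 4→1: —
step 15 timeout(0): 0={cand,t=2,log=z}

2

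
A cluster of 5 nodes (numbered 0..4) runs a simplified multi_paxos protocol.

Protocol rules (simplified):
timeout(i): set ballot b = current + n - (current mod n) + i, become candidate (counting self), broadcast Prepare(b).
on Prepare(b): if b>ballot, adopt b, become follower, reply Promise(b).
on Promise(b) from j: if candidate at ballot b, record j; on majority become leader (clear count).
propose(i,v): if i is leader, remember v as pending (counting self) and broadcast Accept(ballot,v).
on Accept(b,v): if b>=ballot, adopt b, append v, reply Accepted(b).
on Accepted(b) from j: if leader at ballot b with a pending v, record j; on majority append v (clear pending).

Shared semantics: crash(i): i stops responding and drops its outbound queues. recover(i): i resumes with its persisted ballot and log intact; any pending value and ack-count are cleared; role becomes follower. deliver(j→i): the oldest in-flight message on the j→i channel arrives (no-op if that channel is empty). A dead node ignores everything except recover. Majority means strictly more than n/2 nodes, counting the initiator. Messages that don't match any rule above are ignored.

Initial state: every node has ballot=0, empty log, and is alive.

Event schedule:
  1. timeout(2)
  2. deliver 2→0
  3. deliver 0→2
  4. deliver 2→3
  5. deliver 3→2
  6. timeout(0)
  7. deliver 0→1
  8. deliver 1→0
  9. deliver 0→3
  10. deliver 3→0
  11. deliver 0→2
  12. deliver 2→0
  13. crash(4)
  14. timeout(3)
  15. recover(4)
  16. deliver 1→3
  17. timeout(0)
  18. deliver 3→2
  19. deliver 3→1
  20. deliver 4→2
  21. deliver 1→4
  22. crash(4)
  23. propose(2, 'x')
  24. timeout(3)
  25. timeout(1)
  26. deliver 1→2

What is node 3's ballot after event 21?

18

after 1 — timeout(2): n2:cand/b7/[-]
after 2 — deliver 2→0: n0:foll/b7/[-]
after 3 — deliver 0→2: ·
after 4 — deliver 2→3: n3:foll/b7/[-]
after 5 — deliver 3→2: n2:lead/b7/[-]
after 6 — timeout(0): n0:cand/b10/[-]
after 7 — deliver 0→1: n1:foll/b10/[-]
after 8 — deliver 1→0: ·
after 9 — deliver 0→3: n3:foll/b10/[-]
after 10 — deliver 3→0: n0:lead/b10/[-]
after 11 — deliver 0→2: n2:foll/b10/[-]
after 12 — deliver 2→0: ·
after 13 — crash(4): n4:✗foll/b0/[-]
after 14 — timeout(3): n3:cand/b18/[-]
after 15 — recover(4): n4:foll/b0/[-]
after 16 — deliver 1→3: ·
after 17 — timeout(0): n0:cand/b15/[-]
after 18 — deliver 3→2: n2:foll/b18/[-]
after 19 — deliver 3→1: n1:foll/b18/[-]
after 20 — deliver 4→2: ·
after 21 — deliver 1→4: ·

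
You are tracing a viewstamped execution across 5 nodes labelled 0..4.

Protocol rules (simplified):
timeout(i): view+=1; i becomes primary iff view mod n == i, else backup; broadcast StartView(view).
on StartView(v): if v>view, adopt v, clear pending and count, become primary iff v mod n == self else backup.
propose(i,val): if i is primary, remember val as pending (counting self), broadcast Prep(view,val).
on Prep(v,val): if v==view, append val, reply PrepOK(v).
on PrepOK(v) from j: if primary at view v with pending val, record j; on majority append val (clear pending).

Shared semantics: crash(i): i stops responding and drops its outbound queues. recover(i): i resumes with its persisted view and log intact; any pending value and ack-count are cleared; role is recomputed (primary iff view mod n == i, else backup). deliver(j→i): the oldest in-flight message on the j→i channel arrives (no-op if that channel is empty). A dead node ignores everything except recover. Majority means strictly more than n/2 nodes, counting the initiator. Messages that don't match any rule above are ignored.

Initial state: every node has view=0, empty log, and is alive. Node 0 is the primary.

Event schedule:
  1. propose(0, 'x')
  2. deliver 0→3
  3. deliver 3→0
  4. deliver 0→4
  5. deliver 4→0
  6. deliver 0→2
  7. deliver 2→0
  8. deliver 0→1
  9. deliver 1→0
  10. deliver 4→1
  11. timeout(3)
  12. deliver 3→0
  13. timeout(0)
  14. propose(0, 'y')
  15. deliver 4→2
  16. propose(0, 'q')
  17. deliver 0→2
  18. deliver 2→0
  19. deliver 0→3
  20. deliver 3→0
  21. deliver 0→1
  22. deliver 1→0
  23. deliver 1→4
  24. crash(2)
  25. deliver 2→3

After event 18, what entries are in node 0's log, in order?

e1 propose(0,'x'): ·
e2 deliver 0→3: 3[back,v=0,x]
e3 deliver 3→0: ·
e4 deliver 0→4: 4[back,v=0,x]
e5 deliver 4→0: 0[prim,v=0,x]
e6 deliver 0→2: 2[back,v=0,x]
e7 deliver 2→0: ·
e8 deliver 0→1: 1[back,v=0,x]
e9 deliver 1→0: ·
e10 deliver 4→1: ·
e11 timeout(3): 3[back,v=1,x]
e12 deliver 3→0: 0[back,v=1,x]
e13 timeout(0): 0[back,v=2,x]
e14 propose(0,'y'): ·
e15 deliver 4→2: ·
e16 propose(0,'q'): ·
e17 deliver 0→2: 2[prim,v=2,x]
e18 deliver 2→0: ·

x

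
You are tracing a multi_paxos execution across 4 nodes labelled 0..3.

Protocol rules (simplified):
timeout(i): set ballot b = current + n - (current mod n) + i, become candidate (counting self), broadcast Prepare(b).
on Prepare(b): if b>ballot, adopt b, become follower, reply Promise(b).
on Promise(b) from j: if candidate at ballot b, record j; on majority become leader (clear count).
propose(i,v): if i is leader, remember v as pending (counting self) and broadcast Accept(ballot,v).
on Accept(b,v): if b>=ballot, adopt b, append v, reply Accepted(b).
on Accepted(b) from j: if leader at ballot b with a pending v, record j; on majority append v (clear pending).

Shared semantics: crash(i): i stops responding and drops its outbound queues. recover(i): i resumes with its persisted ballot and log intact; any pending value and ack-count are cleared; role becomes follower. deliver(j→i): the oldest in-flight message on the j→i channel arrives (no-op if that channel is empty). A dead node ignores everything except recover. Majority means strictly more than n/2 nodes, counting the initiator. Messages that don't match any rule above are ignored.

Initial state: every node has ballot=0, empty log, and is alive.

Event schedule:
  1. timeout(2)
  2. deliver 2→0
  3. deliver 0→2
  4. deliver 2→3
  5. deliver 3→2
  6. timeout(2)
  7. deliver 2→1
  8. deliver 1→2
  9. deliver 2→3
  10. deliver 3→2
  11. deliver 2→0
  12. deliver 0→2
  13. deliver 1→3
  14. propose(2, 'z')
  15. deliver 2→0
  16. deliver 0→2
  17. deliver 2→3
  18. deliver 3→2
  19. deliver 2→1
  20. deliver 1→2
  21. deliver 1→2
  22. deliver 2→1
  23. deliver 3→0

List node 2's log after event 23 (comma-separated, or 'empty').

[1] timeout(2) → N2(cand b6 [-])
[2] deliver 2→0 → N0(foll b6 [-])
[3] deliver 0→2 → ∅
[4] deliver 2→3 → N3(foll b6 [-])
[5] deliver 3→2 → N2(lead b6 [-])
[6] timeout(2) → N2(cand b10 [-])
[7] deliver 2→1 → N1(foll b6 [-])
[8] deliver 1→2 → ∅
[9] deliver 2→3 → N3(foll b10 [-])
[10] deliver 3→2 → ∅
[11] deliver 2→0 → N0(foll b10 [-])
[12] deliver 0→2 → N2(lead b10 [-])
[13] deliver 1→3 → ∅
[14] propose(2,'z') → ∅
[15] deliver 2→0 → N0(foll b10 [z])
[16] deliver 0→2 → ∅
[17] deliver 2→3 → N3(foll b10 [z])
[18] deliver 3→2 → N2(lead b10 [z])
[19] deliver 2→1 → N1(foll b10 [-])
[20] deliver 1→2 → ∅
[21] deliver 1→2 → ∅
[22] deliver 2→1 → N1(foll b10 [z])
[23] deliver 3→0 → ∅

z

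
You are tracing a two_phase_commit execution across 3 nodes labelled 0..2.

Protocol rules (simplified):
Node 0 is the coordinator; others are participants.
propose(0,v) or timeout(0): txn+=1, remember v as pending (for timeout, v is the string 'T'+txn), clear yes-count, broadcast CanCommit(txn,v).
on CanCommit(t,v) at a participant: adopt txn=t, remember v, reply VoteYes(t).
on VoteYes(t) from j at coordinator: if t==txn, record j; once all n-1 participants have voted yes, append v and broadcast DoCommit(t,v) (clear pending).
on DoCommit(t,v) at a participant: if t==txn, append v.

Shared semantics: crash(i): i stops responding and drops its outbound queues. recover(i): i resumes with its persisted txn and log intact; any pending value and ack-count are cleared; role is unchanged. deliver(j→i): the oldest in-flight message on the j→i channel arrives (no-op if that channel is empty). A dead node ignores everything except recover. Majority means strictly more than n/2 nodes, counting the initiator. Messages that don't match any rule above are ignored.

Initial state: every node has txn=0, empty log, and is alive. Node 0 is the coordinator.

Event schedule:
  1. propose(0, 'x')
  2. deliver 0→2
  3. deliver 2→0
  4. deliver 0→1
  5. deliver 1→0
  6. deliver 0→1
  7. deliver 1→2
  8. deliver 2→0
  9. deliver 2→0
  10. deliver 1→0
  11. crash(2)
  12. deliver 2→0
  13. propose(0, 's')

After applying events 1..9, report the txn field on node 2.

step 1 propose(0,'x'): 0={coor,t=1,log=-}
step 2 deliver 0→2: 2={part,t=1,log=-}
step 3 deliver 2→0: —
step 4 deliver 0→1: 1={part,t=1,log=-}
step 5 deliver 1→0: 0={coor,t=1,log=x}
step 6 deliver 0→1: 1={part,t=1,log=x}
step 7 deliver 1→2: —
step 8 deliver 2→0: —
step 9 deliver 2→0: —

1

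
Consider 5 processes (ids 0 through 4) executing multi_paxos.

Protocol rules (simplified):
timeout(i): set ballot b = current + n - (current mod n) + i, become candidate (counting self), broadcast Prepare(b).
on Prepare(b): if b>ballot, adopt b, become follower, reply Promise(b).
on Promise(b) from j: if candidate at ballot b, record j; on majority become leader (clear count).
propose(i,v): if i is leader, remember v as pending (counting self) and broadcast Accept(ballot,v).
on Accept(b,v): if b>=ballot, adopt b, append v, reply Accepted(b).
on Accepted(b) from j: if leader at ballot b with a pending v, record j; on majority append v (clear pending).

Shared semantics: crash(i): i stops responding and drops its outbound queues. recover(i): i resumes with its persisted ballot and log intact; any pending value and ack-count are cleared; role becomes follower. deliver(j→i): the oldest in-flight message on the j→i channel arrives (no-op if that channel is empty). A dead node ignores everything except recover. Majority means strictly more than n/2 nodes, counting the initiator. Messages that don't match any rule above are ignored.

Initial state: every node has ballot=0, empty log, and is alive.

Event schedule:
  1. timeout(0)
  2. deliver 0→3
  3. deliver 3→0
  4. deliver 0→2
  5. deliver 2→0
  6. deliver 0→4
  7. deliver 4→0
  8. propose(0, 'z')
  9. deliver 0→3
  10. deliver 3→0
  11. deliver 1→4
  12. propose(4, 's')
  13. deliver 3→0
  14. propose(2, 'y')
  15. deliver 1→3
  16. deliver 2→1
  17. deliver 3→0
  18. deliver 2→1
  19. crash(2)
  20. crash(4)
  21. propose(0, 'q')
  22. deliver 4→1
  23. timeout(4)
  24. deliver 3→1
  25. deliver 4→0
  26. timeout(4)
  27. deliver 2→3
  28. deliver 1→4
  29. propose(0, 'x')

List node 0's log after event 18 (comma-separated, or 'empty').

empty

e1 timeout(0): 0[cand,b=5,-]
e2 deliver 0→3: 3[foll,b=5,-]
e3 deliver 3→0: ·
e4 deliver 0→2: 2[foll,b=5,-]
e5 deliver 2→0: 0[lead,b=5,-]
e6 deliver 0→4: 4[foll,b=5,-]
e7 deliver 4→0: ·
e8 propose(0,'z'): ·
e9 deliver 0→3: 3[foll,b=5,z]
e10 deliver 3→0: ·
e11 deliver 1→4: ·
e12 propose(4,'s'): ·
e13 deliver 3→0: ·
e14 propose(2,'y'): ·
e15 deliver 1→3: ·
e16 deliver 2→1: ·
e17 deliver 3→0: ·
e18 deliver 2→1: ·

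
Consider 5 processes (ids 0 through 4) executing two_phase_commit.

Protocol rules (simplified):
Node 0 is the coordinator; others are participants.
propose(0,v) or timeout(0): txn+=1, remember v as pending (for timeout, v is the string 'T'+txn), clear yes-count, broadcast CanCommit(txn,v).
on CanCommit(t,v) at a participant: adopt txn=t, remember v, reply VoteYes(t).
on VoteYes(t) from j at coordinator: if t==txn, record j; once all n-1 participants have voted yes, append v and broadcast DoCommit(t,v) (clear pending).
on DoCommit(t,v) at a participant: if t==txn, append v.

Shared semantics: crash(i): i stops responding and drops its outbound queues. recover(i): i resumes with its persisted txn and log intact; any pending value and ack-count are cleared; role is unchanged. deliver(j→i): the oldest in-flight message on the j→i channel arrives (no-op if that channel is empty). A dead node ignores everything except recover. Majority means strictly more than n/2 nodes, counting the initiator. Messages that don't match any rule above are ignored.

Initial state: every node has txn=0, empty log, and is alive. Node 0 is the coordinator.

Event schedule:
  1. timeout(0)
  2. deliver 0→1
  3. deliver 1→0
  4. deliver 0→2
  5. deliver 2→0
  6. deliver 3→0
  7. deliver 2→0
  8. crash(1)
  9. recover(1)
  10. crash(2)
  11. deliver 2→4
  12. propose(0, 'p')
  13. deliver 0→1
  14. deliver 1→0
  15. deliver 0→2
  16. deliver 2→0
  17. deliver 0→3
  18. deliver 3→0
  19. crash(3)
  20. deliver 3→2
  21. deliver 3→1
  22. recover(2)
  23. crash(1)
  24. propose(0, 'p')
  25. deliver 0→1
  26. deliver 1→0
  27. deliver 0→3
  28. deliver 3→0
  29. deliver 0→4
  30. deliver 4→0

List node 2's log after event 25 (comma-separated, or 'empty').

1. timeout(0):  <0:coor t1 ->
2. deliver 0→1:  <1:part t1 ->
3. deliver 1→0:  nop
4. deliver 0→2:  <2:part t1 ->
5. deliver 2→0:  nop
6. deliver 3→0:  nop
7. deliver 2→0:  nop
8. crash(1):  <1:✗part t1 ->
9. recover(1):  <1:part t1 ->
10. crash(2):  <2:✗part t1 ->
11. deliver 2→4:  nop
12. propose(0,'p'):  <0:coor t2 ->
13. deliver 0→1:  <1:part t2 ->
14. deliver 1→0:  nop
15. deliver 0→2:  nop
16. deliver 2→0:  nop
17. deliver 0→3:  <3:part t1 ->
18. deliver 3→0:  nop
19. crash(3):  <3:✗part t1 ->
20. deliver 3→2:  nop
21. deliver 3→1:  nop
22. recover(2):  <2:part t1 ->
23. crash(1):  <1:✗part t2 ->
24. propose(0,'p'):  <0:coor t3 ->
25. deliver 0→1:  nop

empty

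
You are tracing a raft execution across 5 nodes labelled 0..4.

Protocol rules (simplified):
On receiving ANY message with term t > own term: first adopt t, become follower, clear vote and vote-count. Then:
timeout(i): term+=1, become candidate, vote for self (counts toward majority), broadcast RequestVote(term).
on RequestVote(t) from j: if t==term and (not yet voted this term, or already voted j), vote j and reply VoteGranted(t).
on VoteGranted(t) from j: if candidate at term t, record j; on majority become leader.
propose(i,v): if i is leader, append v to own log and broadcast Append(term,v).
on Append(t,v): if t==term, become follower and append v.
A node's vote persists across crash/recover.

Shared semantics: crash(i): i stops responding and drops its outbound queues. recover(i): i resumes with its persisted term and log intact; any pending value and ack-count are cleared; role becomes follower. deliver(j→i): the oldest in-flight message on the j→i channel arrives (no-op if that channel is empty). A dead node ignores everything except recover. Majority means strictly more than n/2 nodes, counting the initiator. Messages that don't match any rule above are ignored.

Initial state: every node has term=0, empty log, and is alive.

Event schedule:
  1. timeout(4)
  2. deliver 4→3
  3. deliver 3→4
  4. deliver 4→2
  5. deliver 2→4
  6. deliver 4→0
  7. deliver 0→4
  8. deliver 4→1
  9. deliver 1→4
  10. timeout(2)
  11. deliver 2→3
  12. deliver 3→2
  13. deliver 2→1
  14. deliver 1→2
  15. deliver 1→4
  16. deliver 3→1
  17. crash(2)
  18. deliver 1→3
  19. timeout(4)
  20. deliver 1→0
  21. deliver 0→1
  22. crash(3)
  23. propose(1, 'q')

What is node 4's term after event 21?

2

1. timeout(4):  <4:cand t1 ->
2. deliver 4→3:  <3:foll t1 ->
3. deliver 3→4:  nop
4. deliver 4→2:  <2:foll t1 ->
5. deliver 2→4:  <4:lead t1 ->
6. deliver 4→0:  <0:foll t1 ->
7. deliver 0→4:  nop
8. deliver 4→1:  <1:foll t1 ->
9. deliver 1→4:  nop
10. timeout(2):  <2:cand t2 ->
11. deliver 2→3:  <3:foll t2 ->
12. deliver 3→2:  nop
13. deliver 2→1:  <1:foll t2 ->
14. deliver 1→2:  <2:lead t2 ->
15. deliver 1→4:  nop
16. deliver 3→1:  nop
17. crash(2):  <2:✗lead t2 ->
18. deliver 1→3:  nop
19. timeout(4):  <4:cand t2 ->
20. deliver 1→0:  nop
21. deliver 0→1:  nop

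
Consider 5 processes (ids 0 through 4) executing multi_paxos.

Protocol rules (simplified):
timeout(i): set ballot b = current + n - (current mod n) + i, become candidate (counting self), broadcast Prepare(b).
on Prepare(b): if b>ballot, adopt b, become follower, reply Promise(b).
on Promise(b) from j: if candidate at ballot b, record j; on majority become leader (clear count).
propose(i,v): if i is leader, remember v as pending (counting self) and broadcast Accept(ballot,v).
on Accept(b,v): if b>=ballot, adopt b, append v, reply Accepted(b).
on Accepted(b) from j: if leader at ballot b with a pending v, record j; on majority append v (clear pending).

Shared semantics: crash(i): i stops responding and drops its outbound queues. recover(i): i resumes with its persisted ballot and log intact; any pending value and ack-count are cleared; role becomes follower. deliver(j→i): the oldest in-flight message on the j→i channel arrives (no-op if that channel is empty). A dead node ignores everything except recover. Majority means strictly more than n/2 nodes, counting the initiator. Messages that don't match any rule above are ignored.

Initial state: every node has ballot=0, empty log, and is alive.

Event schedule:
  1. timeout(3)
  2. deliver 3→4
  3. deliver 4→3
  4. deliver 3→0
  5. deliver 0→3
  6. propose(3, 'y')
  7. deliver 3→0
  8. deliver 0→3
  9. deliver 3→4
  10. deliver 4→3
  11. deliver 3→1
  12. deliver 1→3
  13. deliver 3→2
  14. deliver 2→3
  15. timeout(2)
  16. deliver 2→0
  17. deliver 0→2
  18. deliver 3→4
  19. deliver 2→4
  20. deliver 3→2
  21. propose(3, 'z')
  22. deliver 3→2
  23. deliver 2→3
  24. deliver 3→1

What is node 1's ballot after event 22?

8

1. timeout(3):  <3:cand b8 ->
2. deliver 3→4:  <4:foll b8 ->
3. deliver 4→3:  nop
4. deliver 3→0:  <0:foll b8 ->
5. deliver 0→3:  <3:lead b8 ->
6. propose(3,'y'):  nop
7. deliver 3→0:  <0:foll b8 y>
8. deliver 0→3:  nop
9. deliver 3→4:  <4:foll b8 y>
10. deliver 4→3:  <3:lead b8 y>
11. deliver 3→1:  <1:foll b8 ->
12. deliver 1→3:  nop
13. deliver 3→2:  <2:foll b8 ->
14. deliver 2→3:  nop
15. timeout(2):  <2:cand b12 ->
16. deliver 2→0:  <0:foll b12 y>
17. deliver 0→2:  nop
18. deliver 3→4:  nop
19. deliver 2→4:  <4:foll b12 y>
20. deliver 3→2:  nop
21. propose(3,'z'):  nop
22. deliver 3→2:  nop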